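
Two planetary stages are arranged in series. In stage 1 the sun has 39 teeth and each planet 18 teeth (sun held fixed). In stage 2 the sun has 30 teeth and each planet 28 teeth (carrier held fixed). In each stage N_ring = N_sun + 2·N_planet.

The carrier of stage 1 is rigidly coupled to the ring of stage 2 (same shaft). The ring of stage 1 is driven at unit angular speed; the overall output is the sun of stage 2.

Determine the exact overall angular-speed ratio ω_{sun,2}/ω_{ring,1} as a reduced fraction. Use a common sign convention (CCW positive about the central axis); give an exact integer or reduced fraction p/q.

-215/114

Stage 1: N_ring = 39 + 2·18 = 75
Stage 1: 39(ω_s−ω_c) = −75(ω_r−ω_c),  ω_s=0, ω_r=1
Stage 1: 39(0−ω_c) = −75(1−ω_c)  ⇒  114ω_c = 75  ⇒  ω_c = 25/38
  ⇒ ω_c¹/ω_r¹ = 25/38
Stage 2: N_ring = 30 + 2·28 = 86
Stage 2: 30(ω_s−ω_c) = −86(ω_r−ω_c),  ω_c=0, ω_r=1
Stage 2: ω_s = 0 − (86/30)(1−0) = -43/15
  ⇒ ω_s²/ω_r² = -43/15
Coupling ω_r² = ω_c¹ ⇒ overall = 25/38 × -43/15 = -215/114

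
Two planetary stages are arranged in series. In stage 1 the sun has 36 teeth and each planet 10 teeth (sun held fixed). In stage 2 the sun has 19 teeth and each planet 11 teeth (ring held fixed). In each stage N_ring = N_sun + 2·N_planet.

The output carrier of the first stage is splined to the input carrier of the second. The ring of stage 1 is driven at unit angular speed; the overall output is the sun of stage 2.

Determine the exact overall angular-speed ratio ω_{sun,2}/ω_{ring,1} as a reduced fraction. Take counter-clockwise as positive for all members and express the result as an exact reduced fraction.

Stage 1: N_ring = 36 + 2·10 = 56
Stage 1: 36(ω_s−ω_c) = −56(ω_r−ω_c),  ω_s=0, ω_r=1
Stage 1: 36(0−ω_c) = −56(1−ω_c)  ⇒  92ω_c = 56  ⇒  ω_c = 14/23
  ⇒ ω_c¹/ω_r¹ = 14/23
Stage 2: N_ring = 19 + 2·11 = 41
Stage 2: 19(ω_s−ω_c) = −41(ω_r−ω_c),  ω_r=0, ω_c=1
Stage 2: ω_s = 1 − (41/19)(0−1) = 60/19
  ⇒ ω_s²/ω_c² = 60/19
Coupling ω_c² = ω_c¹ ⇒ overall = 14/23 × 60/19 = 840/437

840/437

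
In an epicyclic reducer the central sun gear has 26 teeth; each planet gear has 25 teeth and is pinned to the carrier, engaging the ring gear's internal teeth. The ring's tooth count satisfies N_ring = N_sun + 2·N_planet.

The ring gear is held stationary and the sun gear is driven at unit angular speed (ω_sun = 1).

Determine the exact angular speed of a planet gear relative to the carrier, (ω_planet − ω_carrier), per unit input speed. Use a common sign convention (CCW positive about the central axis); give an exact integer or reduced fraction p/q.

N_ring = 26 + 2·25 = 76
26(ω_s−ω_c) = −76(ω_r−ω_c),  ω_r=0, ω_s=1
26(1−ω_c) = −76(0−ω_c)  ⇒  102ω_c = 26  ⇒  ω_c = 13/51
sun–planet: 26·(1−13/51) = −25·(ω_p−ω_c)  ⇒  ω_p−ω_c = −(26/25)·(38/51) = -988/1275

-988/1275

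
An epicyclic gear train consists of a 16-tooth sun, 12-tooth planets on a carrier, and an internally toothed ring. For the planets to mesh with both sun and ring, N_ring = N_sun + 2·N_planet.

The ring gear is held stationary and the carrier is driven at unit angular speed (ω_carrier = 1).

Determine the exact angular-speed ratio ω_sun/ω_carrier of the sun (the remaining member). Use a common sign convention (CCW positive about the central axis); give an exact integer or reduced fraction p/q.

7/2

N_ring = 16 + 2·12 = 40
16(ω_s−ω_c) = −40(ω_r−ω_c),  ω_r=0, ω_c=1
ω_s = 1 − (40/16)(0−1) = 7/2
ω_s/ω_c = 7/2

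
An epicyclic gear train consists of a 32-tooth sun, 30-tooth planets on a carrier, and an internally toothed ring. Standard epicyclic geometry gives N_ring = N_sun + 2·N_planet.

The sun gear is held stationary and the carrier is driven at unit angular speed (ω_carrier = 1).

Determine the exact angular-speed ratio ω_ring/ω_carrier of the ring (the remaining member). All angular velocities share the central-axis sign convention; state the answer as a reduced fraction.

N_ring = 32 + 2·30 = 92
32(ω_s−ω_c) = −92(ω_r−ω_c),  ω_s=0, ω_c=1
ω_r = 1 − (32/92)(0−1) = 31/23
ω_r/ω_c = 31/23

31/23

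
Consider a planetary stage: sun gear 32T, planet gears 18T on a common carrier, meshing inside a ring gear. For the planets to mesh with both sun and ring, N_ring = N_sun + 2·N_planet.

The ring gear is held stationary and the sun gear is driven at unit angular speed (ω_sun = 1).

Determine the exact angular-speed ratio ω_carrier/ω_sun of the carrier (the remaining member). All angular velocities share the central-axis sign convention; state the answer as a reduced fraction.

N_ring = 32 + 2·18 = 68
32(ω_s−ω_c) = −68(ω_r−ω_c),  ω_r=0, ω_s=1
32(1−ω_c) = −68(0−ω_c)  ⇒  100ω_c = 32  ⇒  ω_c = 8/25
ω_c/ω_s = 8/25

8/25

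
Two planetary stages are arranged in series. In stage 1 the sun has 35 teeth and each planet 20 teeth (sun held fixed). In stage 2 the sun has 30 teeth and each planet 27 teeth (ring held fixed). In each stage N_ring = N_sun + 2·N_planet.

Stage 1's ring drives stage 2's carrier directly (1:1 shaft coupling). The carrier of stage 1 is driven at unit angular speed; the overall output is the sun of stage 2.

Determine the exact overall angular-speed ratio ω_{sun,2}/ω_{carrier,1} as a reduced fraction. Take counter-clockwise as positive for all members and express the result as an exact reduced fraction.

Stage 1: N_ring = 35 + 2·20 = 75
Stage 1: 35(ω_s−ω_c) = −75(ω_r−ω_c),  ω_s=0, ω_c=1
Stage 1: ω_r = 1 − (35/75)(0−1) = 22/15
  ⇒ ω_r¹/ω_c¹ = 22/15
Stage 2: N_ring = 30 + 2·27 = 84
Stage 2: 30(ω_s−ω_c) = −84(ω_r−ω_c),  ω_r=0, ω_c=1
Stage 2: ω_s = 1 − (84/30)(0−1) = 19/5
  ⇒ ω_s²/ω_c² = 19/5
Coupling ω_c² = ω_r¹ ⇒ overall = 22/15 × 19/5 = 418/75

418/75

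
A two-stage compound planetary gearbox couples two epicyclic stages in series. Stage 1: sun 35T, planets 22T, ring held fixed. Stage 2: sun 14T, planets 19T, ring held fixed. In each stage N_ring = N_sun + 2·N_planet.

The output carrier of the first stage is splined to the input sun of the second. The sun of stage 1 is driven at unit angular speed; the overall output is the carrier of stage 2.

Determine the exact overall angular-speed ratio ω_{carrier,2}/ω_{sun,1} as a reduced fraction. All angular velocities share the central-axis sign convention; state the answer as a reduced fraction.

Stage 1: N_ring = 35 + 2·22 = 79
Stage 1: 35(ω_s−ω_c) = −79(ω_r−ω_c),  ω_r=0, ω_s=1
Stage 1: 35(1−ω_c) = −79(0−ω_c)  ⇒  114ω_c = 35  ⇒  ω_c = 35/114
  ⇒ ω_c¹/ω_s¹ = 35/114
Stage 2: N_ring = 14 + 2·19 = 52
Stage 2: 14(ω_s−ω_c) = −52(ω_r−ω_c),  ω_r=0, ω_s=1
Stage 2: 14(1−ω_c) = −52(0−ω_c)  ⇒  66ω_c = 14  ⇒  ω_c = 7/33
  ⇒ ω_c²/ω_s² = 7/33
Coupling ω_s² = ω_c¹ ⇒ overall = 35/114 × 7/33 = 245/3762

245/3762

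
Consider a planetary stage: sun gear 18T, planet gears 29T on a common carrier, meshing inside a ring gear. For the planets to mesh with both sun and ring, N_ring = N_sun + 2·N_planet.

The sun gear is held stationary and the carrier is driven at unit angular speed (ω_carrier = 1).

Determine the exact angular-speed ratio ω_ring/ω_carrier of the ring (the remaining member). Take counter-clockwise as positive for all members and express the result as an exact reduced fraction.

47/38

N_ring = 18 + 2·29 = 76
18(ω_s−ω_c) = −76(ω_r−ω_c),  ω_s=0, ω_c=1
ω_r = 1 − (18/76)(0−1) = 47/38
ω_r/ω_c = 47/38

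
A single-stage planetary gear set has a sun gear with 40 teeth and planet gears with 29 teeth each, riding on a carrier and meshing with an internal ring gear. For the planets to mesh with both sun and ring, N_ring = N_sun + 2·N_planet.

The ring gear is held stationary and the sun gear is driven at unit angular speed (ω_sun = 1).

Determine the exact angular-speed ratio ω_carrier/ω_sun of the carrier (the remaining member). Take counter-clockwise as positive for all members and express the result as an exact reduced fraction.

20/69

N_ring = 40 + 2·29 = 98
40(ω_s−ω_c) = −98(ω_r−ω_c),  ω_r=0, ω_s=1
40(1−ω_c) = −98(0−ω_c)  ⇒  138ω_c = 40  ⇒  ω_c = 20/69
ω_c/ω_s = 20/69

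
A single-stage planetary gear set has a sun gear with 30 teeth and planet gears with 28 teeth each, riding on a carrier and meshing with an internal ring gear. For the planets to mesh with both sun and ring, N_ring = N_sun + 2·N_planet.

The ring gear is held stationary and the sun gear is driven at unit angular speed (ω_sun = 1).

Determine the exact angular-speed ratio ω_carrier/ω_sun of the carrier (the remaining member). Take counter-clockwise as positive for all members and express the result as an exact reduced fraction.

N_ring = 30 + 2·28 = 86
30(ω_s−ω_c) = −86(ω_r−ω_c),  ω_r=0, ω_s=1
30(1−ω_c) = −86(0−ω_c)  ⇒  116ω_c = 30  ⇒  ω_c = 15/58
ω_c/ω_s = 15/58

15/58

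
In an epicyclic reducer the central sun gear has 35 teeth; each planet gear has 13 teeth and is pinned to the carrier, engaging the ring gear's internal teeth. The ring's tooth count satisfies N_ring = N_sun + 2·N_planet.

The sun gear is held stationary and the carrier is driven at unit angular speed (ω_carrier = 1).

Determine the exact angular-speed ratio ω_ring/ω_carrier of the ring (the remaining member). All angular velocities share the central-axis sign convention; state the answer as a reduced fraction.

96/61

N_ring = 35 + 2·13 = 61
35(ω_s−ω_c) = −61(ω_r−ω_c),  ω_s=0, ω_c=1
ω_r = 1 − (35/61)(0−1) = 96/61
ω_r/ω_c = 96/61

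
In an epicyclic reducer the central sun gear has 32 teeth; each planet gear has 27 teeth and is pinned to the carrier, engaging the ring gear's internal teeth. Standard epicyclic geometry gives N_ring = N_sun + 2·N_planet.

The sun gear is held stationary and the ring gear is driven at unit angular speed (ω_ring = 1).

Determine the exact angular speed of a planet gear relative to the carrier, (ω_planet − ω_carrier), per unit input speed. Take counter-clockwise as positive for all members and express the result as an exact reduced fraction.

N_ring = 32 + 2·27 = 86
32(ω_s−ω_c) = −86(ω_r−ω_c),  ω_s=0, ω_r=1
32(0−ω_c) = −86(1−ω_c)  ⇒  118ω_c = 86  ⇒  ω_c = 43/59
sun–planet: 32·(0−43/59) = −27·(ω_p−ω_c)  ⇒  ω_p−ω_c = −(32/27)·(-43/59) = 1376/1593

1376/1593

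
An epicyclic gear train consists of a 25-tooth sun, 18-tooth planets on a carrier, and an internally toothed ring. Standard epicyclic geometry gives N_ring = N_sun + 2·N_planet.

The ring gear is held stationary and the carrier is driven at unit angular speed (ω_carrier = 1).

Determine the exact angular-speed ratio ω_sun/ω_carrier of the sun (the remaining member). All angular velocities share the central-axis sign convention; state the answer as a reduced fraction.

86/25

N_ring = 25 + 2·18 = 61
25(ω_s−ω_c) = −61(ω_r−ω_c),  ω_r=0, ω_c=1
ω_s = 1 − (61/25)(0−1) = 86/25
ω_s/ω_c = 86/25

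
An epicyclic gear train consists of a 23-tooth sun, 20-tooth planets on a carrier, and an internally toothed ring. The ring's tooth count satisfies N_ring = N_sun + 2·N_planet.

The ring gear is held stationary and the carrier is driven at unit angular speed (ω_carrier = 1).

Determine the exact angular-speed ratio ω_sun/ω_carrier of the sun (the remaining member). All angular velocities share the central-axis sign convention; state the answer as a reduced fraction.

N_ring = 23 + 2·20 = 63
23(ω_s−ω_c) = −63(ω_r−ω_c),  ω_r=0, ω_c=1
ω_s = 1 − (63/23)(0−1) = 86/23
ω_s/ω_c = 86/23

86/23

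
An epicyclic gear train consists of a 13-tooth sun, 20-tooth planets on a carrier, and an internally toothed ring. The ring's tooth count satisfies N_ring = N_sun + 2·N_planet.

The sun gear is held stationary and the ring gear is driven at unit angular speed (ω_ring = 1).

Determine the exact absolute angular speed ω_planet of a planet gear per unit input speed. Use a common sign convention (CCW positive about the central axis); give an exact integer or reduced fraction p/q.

N_ring = 13 + 2·20 = 53
13(ω_s−ω_c) = −53(ω_r−ω_c),  ω_s=0, ω_r=1
13(0−ω_c) = −53(1−ω_c)  ⇒  66ω_c = 53  ⇒  ω_c = 53/66
sun–planet: 13·(0−53/66) = −20·(ω_p−ω_c)  ⇒  ω_p−ω_c = −(13/20)·(-53/66) = 689/1320
ω_p = 53/66 + 689/1320 = 53/40

53/40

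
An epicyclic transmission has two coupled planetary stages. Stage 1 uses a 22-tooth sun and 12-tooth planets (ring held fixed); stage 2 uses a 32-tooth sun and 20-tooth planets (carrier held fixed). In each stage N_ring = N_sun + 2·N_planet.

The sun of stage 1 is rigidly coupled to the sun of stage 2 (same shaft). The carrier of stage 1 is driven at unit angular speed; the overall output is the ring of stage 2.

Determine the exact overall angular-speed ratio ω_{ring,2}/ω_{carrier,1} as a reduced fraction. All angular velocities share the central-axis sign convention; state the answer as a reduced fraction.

-136/99

Stage 1: N_ring = 22 + 2·12 = 46
Stage 1: 22(ω_s−ω_c) = −46(ω_r−ω_c),  ω_r=0, ω_c=1
Stage 1: ω_s = 1 − (46/22)(0−1) = 34/11
  ⇒ ω_s¹/ω_c¹ = 34/11
Stage 2: N_ring = 32 + 2·20 = 72
Stage 2: 32(ω_s−ω_c) = −72(ω_r−ω_c),  ω_c=0, ω_s=1
Stage 2: ω_r = 0 − (32/72)(1−0) = -4/9
  ⇒ ω_r²/ω_s² = -4/9
Coupling ω_s² = ω_s¹ ⇒ overall = 34/11 × -4/9 = -136/99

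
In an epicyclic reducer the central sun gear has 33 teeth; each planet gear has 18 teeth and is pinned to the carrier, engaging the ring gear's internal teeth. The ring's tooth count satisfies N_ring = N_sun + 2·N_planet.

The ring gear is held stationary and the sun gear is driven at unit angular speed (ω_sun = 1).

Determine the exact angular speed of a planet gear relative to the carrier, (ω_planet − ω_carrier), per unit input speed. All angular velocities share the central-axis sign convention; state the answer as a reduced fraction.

-253/204

N_ring = 33 + 2·18 = 69
33(ω_s−ω_c) = −69(ω_r−ω_c),  ω_r=0, ω_s=1
33(1−ω_c) = −69(0−ω_c)  ⇒  102ω_c = 33  ⇒  ω_c = 11/34
sun–planet: 33·(1−11/34) = −18·(ω_p−ω_c)  ⇒  ω_p−ω_c = −(33/18)·(23/34) = -253/204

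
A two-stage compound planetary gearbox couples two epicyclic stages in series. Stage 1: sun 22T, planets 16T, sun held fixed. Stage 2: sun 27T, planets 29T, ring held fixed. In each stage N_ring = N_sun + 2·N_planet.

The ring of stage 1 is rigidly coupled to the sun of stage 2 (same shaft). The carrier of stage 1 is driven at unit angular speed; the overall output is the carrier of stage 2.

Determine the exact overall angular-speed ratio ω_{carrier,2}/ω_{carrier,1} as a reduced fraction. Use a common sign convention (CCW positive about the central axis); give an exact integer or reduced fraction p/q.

19/56

Stage 1: N_ring = 22 + 2·16 = 54
Stage 1: 22(ω_s−ω_c) = −54(ω_r−ω_c),  ω_s=0, ω_c=1
Stage 1: ω_r = 1 − (22/54)(0−1) = 38/27
  ⇒ ω_r¹/ω_c¹ = 38/27
Stage 2: N_ring = 27 + 2·29 = 85
Stage 2: 27(ω_s−ω_c) = −85(ω_r−ω_c),  ω_r=0, ω_s=1
Stage 2: 27(1−ω_c) = −85(0−ω_c)  ⇒  112ω_c = 27  ⇒  ω_c = 27/112
  ⇒ ω_c²/ω_s² = 27/112
Coupling ω_s² = ω_r¹ ⇒ overall = 38/27 × 27/112 = 19/56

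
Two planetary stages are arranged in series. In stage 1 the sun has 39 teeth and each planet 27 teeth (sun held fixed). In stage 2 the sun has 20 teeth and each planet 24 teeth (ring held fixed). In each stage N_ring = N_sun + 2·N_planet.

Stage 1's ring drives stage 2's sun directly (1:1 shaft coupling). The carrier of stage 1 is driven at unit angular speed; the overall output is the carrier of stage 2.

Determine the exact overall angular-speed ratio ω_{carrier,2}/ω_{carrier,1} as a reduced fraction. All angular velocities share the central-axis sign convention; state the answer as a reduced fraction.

Stage 1: N_ring = 39 + 2·27 = 93
Stage 1: 39(ω_s−ω_c) = −93(ω_r−ω_c),  ω_s=0, ω_c=1
Stage 1: ω_r = 1 − (39/93)(0−1) = 44/31
  ⇒ ω_r¹/ω_c¹ = 44/31
Stage 2: N_ring = 20 + 2·24 = 68
Stage 2: 20(ω_s−ω_c) = −68(ω_r−ω_c),  ω_r=0, ω_s=1
Stage 2: 20(1−ω_c) = −68(0−ω_c)  ⇒  88ω_c = 20  ⇒  ω_c = 5/22
  ⇒ ω_c²/ω_s² = 5/22
Coupling ω_s² = ω_r¹ ⇒ overall = 44/31 × 5/22 = 10/31

10/31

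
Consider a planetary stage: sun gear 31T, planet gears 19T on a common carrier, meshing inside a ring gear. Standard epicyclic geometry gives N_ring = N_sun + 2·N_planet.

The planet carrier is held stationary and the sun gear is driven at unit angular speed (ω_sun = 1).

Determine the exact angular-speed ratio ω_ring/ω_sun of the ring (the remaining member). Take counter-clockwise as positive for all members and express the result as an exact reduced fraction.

-31/69

N_ring = 31 + 2·19 = 69
31(ω_s−ω_c) = −69(ω_r−ω_c),  ω_c=0, ω_s=1
ω_r = 0 − (31/69)(1−0) = -31/69
ω_r/ω_s = -31/69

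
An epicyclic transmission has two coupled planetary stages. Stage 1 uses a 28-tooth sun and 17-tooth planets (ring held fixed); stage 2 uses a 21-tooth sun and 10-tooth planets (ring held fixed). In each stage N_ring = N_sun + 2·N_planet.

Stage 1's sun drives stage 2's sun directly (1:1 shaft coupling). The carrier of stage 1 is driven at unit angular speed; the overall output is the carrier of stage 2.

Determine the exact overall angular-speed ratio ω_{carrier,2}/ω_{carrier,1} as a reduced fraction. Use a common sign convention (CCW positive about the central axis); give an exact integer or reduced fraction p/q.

135/124

Stage 1: N_ring = 28 + 2·17 = 62
Stage 1: 28(ω_s−ω_c) = −62(ω_r−ω_c),  ω_r=0, ω_c=1
Stage 1: ω_s = 1 − (62/28)(0−1) = 45/14
  ⇒ ω_s¹/ω_c¹ = 45/14
Stage 2: N_ring = 21 + 2·10 = 41
Stage 2: 21(ω_s−ω_c) = −41(ω_r−ω_c),  ω_r=0, ω_s=1
Stage 2: 21(1−ω_c) = −41(0−ω_c)  ⇒  62ω_c = 21  ⇒  ω_c = 21/62
  ⇒ ω_c²/ω_s² = 21/62
Coupling ω_s² = ω_s¹ ⇒ overall = 45/14 × 21/62 = 135/124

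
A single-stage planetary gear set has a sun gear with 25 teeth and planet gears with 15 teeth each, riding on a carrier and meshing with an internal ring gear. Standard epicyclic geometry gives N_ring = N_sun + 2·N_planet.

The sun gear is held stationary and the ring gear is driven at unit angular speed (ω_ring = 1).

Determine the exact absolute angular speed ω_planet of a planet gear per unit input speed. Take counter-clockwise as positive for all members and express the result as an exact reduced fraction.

N_ring = 25 + 2·15 = 55
25(ω_s−ω_c) = −55(ω_r−ω_c),  ω_s=0, ω_r=1
25(0−ω_c) = −55(1−ω_c)  ⇒  80ω_c = 55  ⇒  ω_c = 11/16
sun–planet: 25·(0−11/16) = −15·(ω_p−ω_c)  ⇒  ω_p−ω_c = −(25/15)·(-11/16) = 55/48
ω_p = 11/16 + 55/48 = 11/6

11/6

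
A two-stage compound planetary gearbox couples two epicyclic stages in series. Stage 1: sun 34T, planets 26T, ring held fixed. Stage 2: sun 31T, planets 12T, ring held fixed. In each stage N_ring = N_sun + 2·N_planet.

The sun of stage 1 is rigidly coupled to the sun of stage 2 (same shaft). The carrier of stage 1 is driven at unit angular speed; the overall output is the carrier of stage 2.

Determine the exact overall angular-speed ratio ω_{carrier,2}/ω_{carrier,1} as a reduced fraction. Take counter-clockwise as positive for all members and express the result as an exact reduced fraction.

Stage 1: N_ring = 34 + 2·26 = 86
Stage 1: 34(ω_s−ω_c) = −86(ω_r−ω_c),  ω_r=0, ω_c=1
Stage 1: ω_s = 1 − (86/34)(0−1) = 60/17
  ⇒ ω_s¹/ω_c¹ = 60/17
Stage 2: N_ring = 31 + 2·12 = 55
Stage 2: 31(ω_s−ω_c) = −55(ω_r−ω_c),  ω_r=0, ω_s=1
Stage 2: 31(1−ω_c) = −55(0−ω_c)  ⇒  86ω_c = 31  ⇒  ω_c = 31/86
  ⇒ ω_c²/ω_s² = 31/86
Coupling ω_s² = ω_s¹ ⇒ overall = 60/17 × 31/86 = 930/731

930/731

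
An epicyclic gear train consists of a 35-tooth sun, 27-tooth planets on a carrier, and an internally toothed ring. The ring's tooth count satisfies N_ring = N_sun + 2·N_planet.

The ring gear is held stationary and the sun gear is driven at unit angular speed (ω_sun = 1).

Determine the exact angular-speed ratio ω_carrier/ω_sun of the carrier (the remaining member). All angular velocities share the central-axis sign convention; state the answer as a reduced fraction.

N_ring = 35 + 2·27 = 89
35(ω_s−ω_c) = −89(ω_r−ω_c),  ω_r=0, ω_s=1
35(1−ω_c) = −89(0−ω_c)  ⇒  124ω_c = 35  ⇒  ω_c = 35/124
ω_c/ω_s = 35/124

35/124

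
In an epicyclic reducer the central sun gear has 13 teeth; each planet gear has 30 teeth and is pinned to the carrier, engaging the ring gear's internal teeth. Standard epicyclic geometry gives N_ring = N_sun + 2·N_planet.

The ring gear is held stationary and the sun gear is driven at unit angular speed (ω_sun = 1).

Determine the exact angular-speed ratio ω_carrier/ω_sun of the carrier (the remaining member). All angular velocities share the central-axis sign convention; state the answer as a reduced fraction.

N_ring = 13 + 2·30 = 73
13(ω_s−ω_c) = −73(ω_r−ω_c),  ω_r=0, ω_s=1
13(1−ω_c) = −73(0−ω_c)  ⇒  86ω_c = 13  ⇒  ω_c = 13/86
ω_c/ω_s = 13/86

13/86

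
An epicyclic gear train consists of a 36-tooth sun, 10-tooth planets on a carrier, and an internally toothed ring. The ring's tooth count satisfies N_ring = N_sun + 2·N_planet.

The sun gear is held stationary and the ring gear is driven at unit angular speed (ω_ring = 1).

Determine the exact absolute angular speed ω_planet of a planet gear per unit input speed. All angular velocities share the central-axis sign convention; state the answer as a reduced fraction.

14/5

N_ring = 36 + 2·10 = 56
36(ω_s−ω_c) = −56(ω_r−ω_c),  ω_s=0, ω_r=1
36(0−ω_c) = −56(1−ω_c)  ⇒  92ω_c = 56  ⇒  ω_c = 14/23
sun–planet: 36·(0−14/23) = −10·(ω_p−ω_c)  ⇒  ω_p−ω_c = −(36/10)·(-14/23) = 252/115
ω_p = 14/23 + 252/115 = 14/5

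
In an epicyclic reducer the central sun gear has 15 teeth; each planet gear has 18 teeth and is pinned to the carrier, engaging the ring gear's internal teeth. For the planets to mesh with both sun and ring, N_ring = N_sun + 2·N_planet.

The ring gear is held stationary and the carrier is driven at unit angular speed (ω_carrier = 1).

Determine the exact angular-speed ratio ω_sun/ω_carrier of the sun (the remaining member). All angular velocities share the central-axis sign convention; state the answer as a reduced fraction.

22/5

N_ring = 15 + 2·18 = 51
15(ω_s−ω_c) = −51(ω_r−ω_c),  ω_r=0, ω_c=1
ω_s = 1 − (51/15)(0−1) = 22/5
ω_s/ω_c = 22/5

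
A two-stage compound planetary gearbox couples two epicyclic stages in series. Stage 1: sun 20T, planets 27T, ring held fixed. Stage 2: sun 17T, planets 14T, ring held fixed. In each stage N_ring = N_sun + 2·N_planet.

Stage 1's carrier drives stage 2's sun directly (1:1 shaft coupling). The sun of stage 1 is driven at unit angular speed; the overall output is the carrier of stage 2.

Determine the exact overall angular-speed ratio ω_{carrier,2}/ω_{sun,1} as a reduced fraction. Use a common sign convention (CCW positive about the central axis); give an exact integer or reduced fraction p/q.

Stage 1: N_ring = 20 + 2·27 = 74
Stage 1: 20(ω_s−ω_c) = −74(ω_r−ω_c),  ω_r=0, ω_s=1
Stage 1: 20(1−ω_c) = −74(0−ω_c)  ⇒  94ω_c = 20  ⇒  ω_c = 10/47
  ⇒ ω_c¹/ω_s¹ = 10/47
Stage 2: N_ring = 17 + 2·14 = 45
Stage 2: 17(ω_s−ω_c) = −45(ω_r−ω_c),  ω_r=0, ω_s=1
Stage 2: 17(1−ω_c) = −45(0−ω_c)  ⇒  62ω_c = 17  ⇒  ω_c = 17/62
  ⇒ ω_c²/ω_s² = 17/62
Coupling ω_s² = ω_c¹ ⇒ overall = 10/47 × 17/62 = 85/1457

85/1457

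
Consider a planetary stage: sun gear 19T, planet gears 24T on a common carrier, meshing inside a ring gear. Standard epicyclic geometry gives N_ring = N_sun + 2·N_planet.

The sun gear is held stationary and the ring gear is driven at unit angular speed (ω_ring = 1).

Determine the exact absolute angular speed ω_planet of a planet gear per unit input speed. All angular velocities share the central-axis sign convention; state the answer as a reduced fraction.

67/48

N_ring = 19 + 2·24 = 67
19(ω_s−ω_c) = −67(ω_r−ω_c),  ω_s=0, ω_r=1
19(0−ω_c) = −67(1−ω_c)  ⇒  86ω_c = 67  ⇒  ω_c = 67/86
sun–planet: 19·(0−67/86) = −24·(ω_p−ω_c)  ⇒  ω_p−ω_c = −(19/24)·(-67/86) = 1273/2064
ω_p = 67/86 + 1273/2064 = 67/48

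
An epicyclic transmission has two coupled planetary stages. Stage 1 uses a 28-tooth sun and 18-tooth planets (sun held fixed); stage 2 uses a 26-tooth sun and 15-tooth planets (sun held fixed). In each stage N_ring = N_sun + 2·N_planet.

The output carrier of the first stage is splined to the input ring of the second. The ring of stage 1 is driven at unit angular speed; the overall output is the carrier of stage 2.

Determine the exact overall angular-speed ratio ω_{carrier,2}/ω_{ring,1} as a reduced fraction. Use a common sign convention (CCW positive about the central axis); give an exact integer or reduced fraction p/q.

448/943

Stage 1: N_ring = 28 + 2·18 = 64
Stage 1: 28(ω_s−ω_c) = −64(ω_r−ω_c),  ω_s=0, ω_r=1
Stage 1: 28(0−ω_c) = −64(1−ω_c)  ⇒  92ω_c = 64  ⇒  ω_c = 16/23
  ⇒ ω_c¹/ω_r¹ = 16/23
Stage 2: N_ring = 26 + 2·15 = 56
Stage 2: 26(ω_s−ω_c) = −56(ω_r−ω_c),  ω_s=0, ω_r=1
Stage 2: 26(0−ω_c) = −56(1−ω_c)  ⇒  82ω_c = 56  ⇒  ω_c = 28/41
  ⇒ ω_c²/ω_r² = 28/41
Coupling ω_r² = ω_c¹ ⇒ overall = 16/23 × 28/41 = 448/943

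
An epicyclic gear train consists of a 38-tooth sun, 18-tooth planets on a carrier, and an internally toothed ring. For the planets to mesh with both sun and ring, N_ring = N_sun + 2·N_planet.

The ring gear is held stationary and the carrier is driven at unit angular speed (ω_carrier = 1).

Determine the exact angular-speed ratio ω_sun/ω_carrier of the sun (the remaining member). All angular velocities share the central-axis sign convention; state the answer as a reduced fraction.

N_ring = 38 + 2·18 = 74
38(ω_s−ω_c) = −74(ω_r−ω_c),  ω_r=0, ω_c=1
ω_s = 1 − (74/38)(0−1) = 56/19
ω_s/ω_c = 56/19

56/19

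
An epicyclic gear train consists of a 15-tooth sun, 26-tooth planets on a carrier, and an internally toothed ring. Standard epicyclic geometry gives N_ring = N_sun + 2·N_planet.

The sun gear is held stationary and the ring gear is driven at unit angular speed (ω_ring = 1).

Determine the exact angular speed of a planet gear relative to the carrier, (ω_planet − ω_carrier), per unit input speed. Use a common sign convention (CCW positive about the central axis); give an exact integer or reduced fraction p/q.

N_ring = 15 + 2·26 = 67
15(ω_s−ω_c) = −67(ω_r−ω_c),  ω_s=0, ω_r=1
15(0−ω_c) = −67(1−ω_c)  ⇒  82ω_c = 67  ⇒  ω_c = 67/82
sun–planet: 15·(0−67/82) = −26·(ω_p−ω_c)  ⇒  ω_p−ω_c = −(15/26)·(-67/82) = 1005/2132

1005/2132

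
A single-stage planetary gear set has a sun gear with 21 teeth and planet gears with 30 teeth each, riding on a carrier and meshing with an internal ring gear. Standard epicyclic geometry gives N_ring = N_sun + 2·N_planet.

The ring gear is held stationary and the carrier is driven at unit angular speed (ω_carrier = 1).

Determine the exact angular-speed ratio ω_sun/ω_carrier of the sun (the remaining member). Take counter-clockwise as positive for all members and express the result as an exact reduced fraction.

N_ring = 21 + 2·30 = 81
21(ω_s−ω_c) = −81(ω_r−ω_c),  ω_r=0, ω_c=1
ω_s = 1 − (81/21)(0−1) = 34/7
ω_s/ω_c = 34/7

34/7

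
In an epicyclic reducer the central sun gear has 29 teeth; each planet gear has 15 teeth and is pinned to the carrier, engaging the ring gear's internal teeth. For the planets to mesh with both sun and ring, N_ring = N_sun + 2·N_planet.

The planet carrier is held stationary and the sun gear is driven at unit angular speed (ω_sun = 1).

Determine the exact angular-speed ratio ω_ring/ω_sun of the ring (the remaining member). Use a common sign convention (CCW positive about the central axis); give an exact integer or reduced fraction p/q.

-29/59

N_ring = 29 + 2·15 = 59
29(ω_s−ω_c) = −59(ω_r−ω_c),  ω_c=0, ω_s=1
ω_r = 0 − (29/59)(1−0) = -29/59
ω_r/ω_s = -29/59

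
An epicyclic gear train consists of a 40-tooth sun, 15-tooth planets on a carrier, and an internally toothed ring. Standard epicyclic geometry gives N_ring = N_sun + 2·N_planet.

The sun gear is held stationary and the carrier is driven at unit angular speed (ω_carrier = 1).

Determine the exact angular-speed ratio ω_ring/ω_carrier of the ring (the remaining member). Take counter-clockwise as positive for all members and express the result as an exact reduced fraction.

11/7

N_ring = 40 + 2·15 = 70
40(ω_s−ω_c) = −70(ω_r−ω_c),  ω_s=0, ω_c=1
ω_r = 1 − (40/70)(0−1) = 11/7
ω_r/ω_c = 11/7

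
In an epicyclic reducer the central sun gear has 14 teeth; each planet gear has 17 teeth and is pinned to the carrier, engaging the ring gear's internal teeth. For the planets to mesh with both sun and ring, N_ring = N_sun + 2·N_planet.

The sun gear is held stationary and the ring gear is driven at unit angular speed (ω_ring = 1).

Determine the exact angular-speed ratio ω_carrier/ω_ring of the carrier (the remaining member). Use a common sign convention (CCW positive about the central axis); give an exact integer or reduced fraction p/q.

24/31

N_ring = 14 + 2·17 = 48
14(ω_s−ω_c) = −48(ω_r−ω_c),  ω_s=0, ω_r=1
14(0−ω_c) = −48(1−ω_c)  ⇒  62ω_c = 48  ⇒  ω_c = 24/31
ω_c/ω_r = 24/31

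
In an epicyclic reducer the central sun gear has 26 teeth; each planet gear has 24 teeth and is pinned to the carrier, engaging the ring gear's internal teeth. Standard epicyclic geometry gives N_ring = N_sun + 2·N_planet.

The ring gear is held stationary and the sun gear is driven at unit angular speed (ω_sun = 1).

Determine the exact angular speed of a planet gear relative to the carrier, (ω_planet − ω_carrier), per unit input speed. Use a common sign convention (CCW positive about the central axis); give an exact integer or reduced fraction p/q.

N_ring = 26 + 2·24 = 74
26(ω_s−ω_c) = −74(ω_r−ω_c),  ω_r=0, ω_s=1
26(1−ω_c) = −74(0−ω_c)  ⇒  100ω_c = 26  ⇒  ω_c = 13/50
sun–planet: 26·(1−13/50) = −24·(ω_p−ω_c)  ⇒  ω_p−ω_c = −(26/24)·(37/50) = -481/600

-481/600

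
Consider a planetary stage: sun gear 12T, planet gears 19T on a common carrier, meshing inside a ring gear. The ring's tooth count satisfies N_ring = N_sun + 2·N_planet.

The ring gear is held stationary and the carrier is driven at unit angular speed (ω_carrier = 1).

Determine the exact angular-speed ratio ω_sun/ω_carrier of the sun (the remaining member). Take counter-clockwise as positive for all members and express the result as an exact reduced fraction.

31/6

N_ring = 12 + 2·19 = 50
12(ω_s−ω_c) = −50(ω_r−ω_c),  ω_r=0, ω_c=1
ω_s = 1 − (50/12)(0−1) = 31/6
ω_s/ω_c = 31/6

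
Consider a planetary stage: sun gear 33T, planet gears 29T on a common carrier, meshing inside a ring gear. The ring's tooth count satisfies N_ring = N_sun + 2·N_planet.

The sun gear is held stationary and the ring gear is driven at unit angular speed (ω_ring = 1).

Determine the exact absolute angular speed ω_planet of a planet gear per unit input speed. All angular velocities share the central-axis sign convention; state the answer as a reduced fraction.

91/58

N_ring = 33 + 2·29 = 91
33(ω_s−ω_c) = −91(ω_r−ω_c),  ω_s=0, ω_r=1
33(0−ω_c) = −91(1−ω_c)  ⇒  124ω_c = 91  ⇒  ω_c = 91/124
sun–planet: 33·(0−91/124) = −29·(ω_p−ω_c)  ⇒  ω_p−ω_c = −(33/29)·(-91/124) = 3003/3596
ω_p = 91/124 + 3003/3596 = 91/58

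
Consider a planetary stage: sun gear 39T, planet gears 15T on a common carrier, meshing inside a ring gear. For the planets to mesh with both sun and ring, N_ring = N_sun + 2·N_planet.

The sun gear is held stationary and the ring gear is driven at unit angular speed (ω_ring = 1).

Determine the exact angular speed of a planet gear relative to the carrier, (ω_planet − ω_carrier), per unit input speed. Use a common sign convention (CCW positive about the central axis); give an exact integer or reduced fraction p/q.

N_ring = 39 + 2·15 = 69
39(ω_s−ω_c) = −69(ω_r−ω_c),  ω_s=0, ω_r=1
39(0−ω_c) = −69(1−ω_c)  ⇒  108ω_c = 69  ⇒  ω_c = 23/36
sun–planet: 39·(0−23/36) = −15·(ω_p−ω_c)  ⇒  ω_p−ω_c = −(39/15)·(-23/36) = 299/180

299/180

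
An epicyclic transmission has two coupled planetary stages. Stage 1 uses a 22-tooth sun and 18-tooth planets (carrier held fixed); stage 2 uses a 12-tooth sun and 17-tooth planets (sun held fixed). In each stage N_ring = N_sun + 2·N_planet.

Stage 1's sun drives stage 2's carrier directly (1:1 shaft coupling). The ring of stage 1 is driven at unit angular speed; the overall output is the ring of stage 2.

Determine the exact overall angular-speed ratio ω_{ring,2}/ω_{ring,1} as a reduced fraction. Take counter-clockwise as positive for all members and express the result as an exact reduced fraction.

Stage 1: N_ring = 22 + 2·18 = 58
Stage 1: 22(ω_s−ω_c) = −58(ω_r−ω_c),  ω_c=0, ω_r=1
Stage 1: ω_s = 0 − (58/22)(1−0) = -29/11
  ⇒ ω_s¹/ω_r¹ = -29/11
Stage 2: N_ring = 12 + 2·17 = 46
Stage 2: 12(ω_s−ω_c) = −46(ω_r−ω_c),  ω_s=0, ω_c=1
Stage 2: ω_r = 1 − (12/46)(0−1) = 29/23
  ⇒ ω_r²/ω_c² = 29/23
Coupling ω_c² = ω_s¹ ⇒ overall = -29/11 × 29/23 = -841/253

-841/253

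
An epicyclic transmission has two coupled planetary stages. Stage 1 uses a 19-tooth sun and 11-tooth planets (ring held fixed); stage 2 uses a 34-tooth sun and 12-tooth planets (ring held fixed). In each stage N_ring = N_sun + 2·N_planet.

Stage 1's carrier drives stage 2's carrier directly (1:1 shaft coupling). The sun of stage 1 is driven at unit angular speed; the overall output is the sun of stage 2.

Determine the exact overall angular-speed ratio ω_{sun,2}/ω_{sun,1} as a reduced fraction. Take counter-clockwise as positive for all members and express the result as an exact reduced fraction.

437/510

Stage 1: N_ring = 19 + 2·11 = 41
Stage 1: 19(ω_s−ω_c) = −41(ω_r−ω_c),  ω_r=0, ω_s=1
Stage 1: 19(1−ω_c) = −41(0−ω_c)  ⇒  60ω_c = 19  ⇒  ω_c = 19/60
  ⇒ ω_c¹/ω_s¹ = 19/60
Stage 2: N_ring = 34 + 2·12 = 58
Stage 2: 34(ω_s−ω_c) = −58(ω_r−ω_c),  ω_r=0, ω_c=1
Stage 2: ω_s = 1 − (58/34)(0−1) = 46/17
  ⇒ ω_s²/ω_c² = 46/17
Coupling ω_c² = ω_c¹ ⇒ overall = 19/60 × 46/17 = 437/510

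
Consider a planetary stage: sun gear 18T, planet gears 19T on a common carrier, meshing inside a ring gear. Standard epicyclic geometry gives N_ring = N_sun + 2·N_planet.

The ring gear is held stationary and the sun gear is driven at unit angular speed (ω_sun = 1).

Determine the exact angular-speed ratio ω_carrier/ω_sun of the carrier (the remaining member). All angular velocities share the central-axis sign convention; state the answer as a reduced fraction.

9/37

N_ring = 18 + 2·19 = 56
18(ω_s−ω_c) = −56(ω_r−ω_c),  ω_r=0, ω_s=1
18(1−ω_c) = −56(0−ω_c)  ⇒  74ω_c = 18  ⇒  ω_c = 9/37
ω_c/ω_s = 9/37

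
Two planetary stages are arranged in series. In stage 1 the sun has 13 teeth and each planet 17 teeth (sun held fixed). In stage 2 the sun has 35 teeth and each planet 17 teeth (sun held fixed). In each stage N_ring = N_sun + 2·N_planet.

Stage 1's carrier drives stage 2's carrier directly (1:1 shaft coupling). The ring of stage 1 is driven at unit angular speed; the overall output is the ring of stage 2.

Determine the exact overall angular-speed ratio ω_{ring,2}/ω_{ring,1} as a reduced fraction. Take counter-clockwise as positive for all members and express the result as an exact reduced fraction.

1222/1035

Stage 1: N_ring = 13 + 2·17 = 47
Stage 1: 13(ω_s−ω_c) = −47(ω_r−ω_c),  ω_s=0, ω_r=1
Stage 1: 13(0−ω_c) = −47(1−ω_c)  ⇒  60ω_c = 47  ⇒  ω_c = 47/60
  ⇒ ω_c¹/ω_r¹ = 47/60
Stage 2: N_ring = 35 + 2·17 = 69
Stage 2: 35(ω_s−ω_c) = −69(ω_r−ω_c),  ω_s=0, ω_c=1
Stage 2: ω_r = 1 − (35/69)(0−1) = 104/69
  ⇒ ω_r²/ω_c² = 104/69
Coupling ω_c² = ω_c¹ ⇒ overall = 47/60 × 104/69 = 1222/1035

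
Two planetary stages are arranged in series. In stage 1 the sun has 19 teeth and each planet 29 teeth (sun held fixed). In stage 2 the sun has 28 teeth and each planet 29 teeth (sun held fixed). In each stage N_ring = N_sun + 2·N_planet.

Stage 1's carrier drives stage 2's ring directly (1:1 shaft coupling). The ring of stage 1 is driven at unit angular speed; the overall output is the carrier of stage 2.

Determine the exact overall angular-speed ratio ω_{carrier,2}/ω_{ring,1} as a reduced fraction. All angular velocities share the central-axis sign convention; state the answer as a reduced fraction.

3311/5472

Stage 1: N_ring = 19 + 2·29 = 77
Stage 1: 19(ω_s−ω_c) = −77(ω_r−ω_c),  ω_s=0, ω_r=1
Stage 1: 19(0−ω_c) = −77(1−ω_c)  ⇒  96ω_c = 77  ⇒  ω_c = 77/96
  ⇒ ω_c¹/ω_r¹ = 77/96
Stage 2: N_ring = 28 + 2·29 = 86
Stage 2: 28(ω_s−ω_c) = −86(ω_r−ω_c),  ω_s=0, ω_r=1
Stage 2: 28(0−ω_c) = −86(1−ω_c)  ⇒  114ω_c = 86  ⇒  ω_c = 43/57
  ⇒ ω_c²/ω_r² = 43/57
Coupling ω_r² = ω_c¹ ⇒ overall = 77/96 × 43/57 = 3311/5472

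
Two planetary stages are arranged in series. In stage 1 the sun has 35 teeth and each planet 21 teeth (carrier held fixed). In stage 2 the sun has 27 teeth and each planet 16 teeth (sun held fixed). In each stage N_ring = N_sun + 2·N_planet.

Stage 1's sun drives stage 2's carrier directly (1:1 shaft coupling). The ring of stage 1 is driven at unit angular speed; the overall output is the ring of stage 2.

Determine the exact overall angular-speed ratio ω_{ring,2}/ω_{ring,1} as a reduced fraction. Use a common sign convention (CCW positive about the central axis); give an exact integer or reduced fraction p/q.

Stage 1: N_ring = 35 + 2·21 = 77
Stage 1: 35(ω_s−ω_c) = −77(ω_r−ω_c),  ω_c=0, ω_r=1
Stage 1: ω_s = 0 − (77/35)(1−0) = -11/5
  ⇒ ω_s¹/ω_r¹ = -11/5
Stage 2: N_ring = 27 + 2·16 = 59
Stage 2: 27(ω_s−ω_c) = −59(ω_r−ω_c),  ω_s=0, ω_c=1
Stage 2: ω_r = 1 − (27/59)(0−1) = 86/59
  ⇒ ω_r²/ω_c² = 86/59
Coupling ω_c² = ω_s¹ ⇒ overall = -11/5 × 86/59 = -946/295

-946/295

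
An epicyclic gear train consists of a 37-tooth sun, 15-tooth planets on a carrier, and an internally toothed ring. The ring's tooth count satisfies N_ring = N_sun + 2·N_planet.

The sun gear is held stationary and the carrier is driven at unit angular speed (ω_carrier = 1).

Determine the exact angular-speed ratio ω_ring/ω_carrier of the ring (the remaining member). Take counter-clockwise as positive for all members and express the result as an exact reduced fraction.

N_ring = 37 + 2·15 = 67
37(ω_s−ω_c) = −67(ω_r−ω_c),  ω_s=0, ω_c=1
ω_r = 1 − (37/67)(0−1) = 104/67
ω_r/ω_c = 104/67

104/67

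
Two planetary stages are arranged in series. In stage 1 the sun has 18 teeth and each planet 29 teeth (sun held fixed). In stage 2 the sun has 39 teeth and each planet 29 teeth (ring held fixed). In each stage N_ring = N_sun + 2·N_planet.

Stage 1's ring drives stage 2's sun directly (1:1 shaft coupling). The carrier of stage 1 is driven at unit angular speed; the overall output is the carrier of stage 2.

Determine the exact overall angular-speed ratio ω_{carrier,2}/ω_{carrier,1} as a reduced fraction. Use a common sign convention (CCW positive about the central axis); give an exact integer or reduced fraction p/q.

1833/5168

Stage 1: N_ring = 18 + 2·29 = 76
Stage 1: 18(ω_s−ω_c) = −76(ω_r−ω_c),  ω_s=0, ω_c=1
Stage 1: ω_r = 1 − (18/76)(0−1) = 47/38
  ⇒ ω_r¹/ω_c¹ = 47/38
Stage 2: N_ring = 39 + 2·29 = 97
Stage 2: 39(ω_s−ω_c) = −97(ω_r−ω_c),  ω_r=0, ω_s=1
Stage 2: 39(1−ω_c) = −97(0−ω_c)  ⇒  136ω_c = 39  ⇒  ω_c = 39/136
  ⇒ ω_c²/ω_s² = 39/136
Coupling ω_s² = ω_r¹ ⇒ overall = 47/38 × 39/136 = 1833/5168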